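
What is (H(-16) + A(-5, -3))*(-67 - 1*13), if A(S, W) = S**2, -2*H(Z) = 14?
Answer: -1440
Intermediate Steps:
H(Z) = -7 (H(Z) = -1/2*14 = -7)
(H(-16) + A(-5, -3))*(-67 - 1*13) = (-7 + (-5)**2)*(-67 - 1*13) = (-7 + 25)*(-67 - 13) = 18*(-80) = -1440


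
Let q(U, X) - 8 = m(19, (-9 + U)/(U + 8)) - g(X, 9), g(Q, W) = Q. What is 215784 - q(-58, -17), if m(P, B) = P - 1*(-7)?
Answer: 215733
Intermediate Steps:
m(P, B) = 7 + P (m(P, B) = P + 7 = 7 + P)
q(U, X) = 34 - X (q(U, X) = 8 + ((7 + 19) - X) = 8 + (26 - X) = 34 - X)
215784 - q(-58, -17) = 215784 - (34 - 1*(-17)) = 215784 - (34 + 17) = 215784 - 1*51 = 215784 - 51 = 215733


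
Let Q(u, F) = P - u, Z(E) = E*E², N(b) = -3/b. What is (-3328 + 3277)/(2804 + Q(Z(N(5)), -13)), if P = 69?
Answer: -6375/359152 ≈ -0.017750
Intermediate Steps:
Z(E) = E³
Q(u, F) = 69 - u
(-3328 + 3277)/(2804 + Q(Z(N(5)), -13)) = (-3328 + 3277)/(2804 + (69 - (-3/5)³)) = -51/(2804 + (69 - (-3*⅕)³)) = -51/(2804 + (69 - (-⅗)³)) = -51/(2804 + (69 - 1*(-27/125))) = -51/(2804 + (69 + 27/125)) = -51/(2804 + 8652/125) = -51/359152/125 = -51*125/359152 = -6375/359152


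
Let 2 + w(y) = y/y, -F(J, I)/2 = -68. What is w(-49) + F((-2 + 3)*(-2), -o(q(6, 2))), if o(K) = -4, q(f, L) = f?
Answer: 135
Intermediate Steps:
F(J, I) = 136 (F(J, I) = -2*(-68) = 136)
w(y) = -1 (w(y) = -2 + y/y = -2 + 1 = -1)
w(-49) + F((-2 + 3)*(-2), -o(q(6, 2))) = -1 + 136 = 135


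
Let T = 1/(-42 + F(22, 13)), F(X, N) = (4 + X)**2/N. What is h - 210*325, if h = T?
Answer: -682499/10 ≈ -68250.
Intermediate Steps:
F(X, N) = (4 + X)**2/N
T = 1/10 (T = 1/(-42 + (4 + 22)**2/13) = 1/(-42 + (1/13)*26**2) = 1/(-42 + (1/13)*676) = 1/(-42 + 52) = 1/10 ≈ 0.10000)
h = 1/10 ≈ 0.10000
h - 210*325 = 1/10 - 210*325 = 1/10 - 68250 = -682499/10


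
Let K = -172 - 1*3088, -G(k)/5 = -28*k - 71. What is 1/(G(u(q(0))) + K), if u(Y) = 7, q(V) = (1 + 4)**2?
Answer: -1/1925 ≈ -0.00051948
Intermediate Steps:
q(V) = 25 (q(V) = 5**2 = 25)
G(k) = 355 + 140*k (G(k) = -5*(-28*k - 71) = -5*(-71 - 28*k) = 355 + 140*k)
K = -3260 (K = -172 - 3088 = -3260)
1/(G(u(q(0))) + K) = 1/((355 + 140*7) - 3260) = 1/((355 + 980) - 3260) = 1/(1335 - 3260) = 1/(-1925) = -1/1925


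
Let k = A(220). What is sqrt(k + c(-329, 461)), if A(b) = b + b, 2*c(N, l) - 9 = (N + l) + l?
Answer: sqrt(741) ≈ 27.221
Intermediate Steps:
c(N, l) = 9/2 + l + N/2 (c(N, l) = 9/2 + ((N + l) + l)/2 = 9/2 + (N + 2*l)/2 = 9/2 + (l + N/2) = 9/2 + l + N/2)
A(b) = 2*b
k = 440 (k = 2*220 = 440)
sqrt(k + c(-329, 461)) = sqrt(440 + (9/2 + 461 + (1/2)*(-329))) = sqrt(440 + (9/2 + 461 - 329/2)) = sqrt(440 + 301) = sqrt(741)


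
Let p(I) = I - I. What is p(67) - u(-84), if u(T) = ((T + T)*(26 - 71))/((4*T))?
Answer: 45/2 ≈ 22.500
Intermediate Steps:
p(I) = 0
u(T) = -45/2 (u(T) = ((2*T)*(-45))*(1/(4*T)) = (-90*T)*(1/(4*T)) = -45/2)
p(67) - u(-84) = 0 - 1*(-45/2) = 0 + 45/2 = 45/2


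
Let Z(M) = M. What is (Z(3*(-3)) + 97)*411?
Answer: 36168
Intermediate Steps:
(Z(3*(-3)) + 97)*411 = (3*(-3) + 97)*411 = (-9 + 97)*411 = 88*411 = 36168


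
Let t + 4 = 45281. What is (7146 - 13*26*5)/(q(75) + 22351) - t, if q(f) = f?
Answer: -507688273/11213 ≈ -45277.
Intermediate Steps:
t = 45277 (t = -4 + 45281 = 45277)
(7146 - 13*26*5)/(q(75) + 22351) - t = (7146 - 13*26*5)/(75 + 22351) - 1*45277 = (7146 - 338*5)/22426 - 45277 = (7146 - 1690)*(1/22426) - 45277 = 5456*(1/22426) - 45277 = 2728/11213 - 45277 = -507688273/11213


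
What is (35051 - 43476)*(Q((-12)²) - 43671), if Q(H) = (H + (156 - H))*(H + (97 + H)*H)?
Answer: -45432798225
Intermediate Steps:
Q(H) = 156*H + 156*H*(97 + H) (Q(H) = 156*(H + H*(97 + H)) = 156*H + 156*H*(97 + H))
(35051 - 43476)*(Q((-12)²) - 43671) = (35051 - 43476)*(156*(-12)²*(98 + (-12)²) - 43671) = -8425*(156*144*(98 + 144) - 43671) = -8425*(156*144*242 - 43671) = -8425*(5436288 - 43671) = -8425*5392617 = -45432798225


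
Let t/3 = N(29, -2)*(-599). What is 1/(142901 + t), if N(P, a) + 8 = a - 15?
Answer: 1/187826 ≈ 5.3241e-6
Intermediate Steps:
N(P, a) = -23 + a (N(P, a) = -8 + (a - 15) = -8 + (-15 + a) = -23 + a)
t = 44925 (t = 3*((-23 - 2)*(-599)) = 3*(-25*(-599)) = 3*14975 = 44925)
1/(142901 + t) = 1/(142901 + 44925) = 1/187826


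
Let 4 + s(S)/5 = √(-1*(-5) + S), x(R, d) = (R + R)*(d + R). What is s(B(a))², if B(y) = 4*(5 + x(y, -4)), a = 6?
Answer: 1225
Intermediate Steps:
x(R, d) = 2*R*(R + d) (x(R, d) = (2*R)*(R + d) = 2*R*(R + d))
B(y) = 20 + 8*y*(-4 + y) (B(y) = 4*(5 + 2*y*(y - 4)) = 4*(5 + 2*y*(-4 + y)) = 20 + 8*y*(-4 + y))
s(S) = -20 + 5*√(5 + S) (s(S) = -20 + 5*√(-1*(-5) + S) = -20 + 5*√(5 + S))
s(B(a))² = (-20 + 5*√(5 + (20 + 8*6*(-4 + 6))))² = (-20 + 5*√(5 + (20 + 8*6*2)))² = (-20 + 5*√(5 + (20 + 96)))² = (-20 + 5*√(5 + 116))² = (-20 + 5*√121)² = (-20 + 5*11)² = (-20 + 55)² = 35² = 1225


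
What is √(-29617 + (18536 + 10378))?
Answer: I*√703 ≈ 26.514*I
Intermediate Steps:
√(-29617 + (18536 + 10378)) = √(-29617 + 28914) = √(-703) = I*√703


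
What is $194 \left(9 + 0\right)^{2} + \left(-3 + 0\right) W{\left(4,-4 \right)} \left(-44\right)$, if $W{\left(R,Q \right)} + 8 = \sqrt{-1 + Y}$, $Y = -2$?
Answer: $14658 + 132 i \sqrt{3} \approx 14658.0 + 228.63 i$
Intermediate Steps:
$W{\left(R,Q \right)} = -8 + i \sqrt{3}$ ($W{\left(R,Q \right)} = -8 + \sqrt{-1 - 2} = -8 + \sqrt{-3} = -8 + i \sqrt{3}$)
$194 \left(9 + 0\right)^{2} + \left(-3 + 0\right) W{\left(4,-4 \right)} \left(-44\right) = 194 \left(9 + 0\right)^{2} + \left(-3 + 0\right) \left(-8 + i \sqrt{3}\right) \left(-44\right) = 194 \cdot 9^{2} + - 3 \left(-8 + i \sqrt{3}\right) \left(-44\right) = 194 \cdot 81 + \left(24 - 3 i \sqrt{3}\right) \left(-44\right) = 15714 - \left(1056 - 132 i \sqrt{3}\right) = 14658 + 132 i \sqrt{3}$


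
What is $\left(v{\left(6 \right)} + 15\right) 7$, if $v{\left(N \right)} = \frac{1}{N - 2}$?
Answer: $\frac{427}{4} \approx 106.75$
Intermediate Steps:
$v{\left(N \right)} = \frac{1}{-2 + N}$
$\left(v{\left(6 \right)} + 15\right) 7 = \left(\frac{1}{-2 + 6} + 15\right) 7 = \left(\frac{1}{4} + 15\right) 7 = \frac{61}{4} \cdot 7 = \frac{427}{4}$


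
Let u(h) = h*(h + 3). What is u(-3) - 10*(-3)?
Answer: 30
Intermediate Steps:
u(h) = h*(3 + h)
u(-3) - 10*(-3) = -3*(3 - 3) - 10*(-3) = -3*0 + 30 = 0 + 30 = 30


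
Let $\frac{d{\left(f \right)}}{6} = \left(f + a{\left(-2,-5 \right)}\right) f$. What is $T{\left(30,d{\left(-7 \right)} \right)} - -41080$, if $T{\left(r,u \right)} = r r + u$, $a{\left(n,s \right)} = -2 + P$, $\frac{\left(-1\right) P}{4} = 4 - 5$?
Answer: $42190$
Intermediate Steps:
$P = 4$ ($P = - 4 \left(4 - 5\right) = \left(-4\right) \left(-1\right) = 4$)
$a{\left(n,s \right)} = 2$ ($a{\left(n,s \right)} = -2 + 4 = 2$)
$d{\left(f \right)} = 6 f \left(2 + f\right)$ ($d{\left(f \right)} = 6 \left(f + 2\right) f = 6 \left(2 + f\right) f = 6 f \left(2 + f\right)$)
$T{\left(r,u \right)} = u + r^{2}$ ($T{\left(r,u \right)} = r^{2} + u = u + r^{2}$)
$T{\left(30,d{\left(-7 \right)} \right)} - -41080 = \left(6 \left(-7\right) \left(2 - 7\right) + 30^{2}\right) - -41080 = \left(6 \left(-7\right) \left(-5\right) + 900\right) + 41080 = \left(210 + 900\right) + 41080 = 1110 + 41080 = 42190$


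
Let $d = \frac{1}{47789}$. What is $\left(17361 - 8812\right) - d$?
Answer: $\frac{408548160}{47789} \approx 8549.0$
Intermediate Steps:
$d = \frac{1}{47789} \approx 2.0925 \cdot 10^{-5}$
$\left(17361 - 8812\right) - d = \left(17361 - 8812\right) - \frac{1}{47789} = 8549 - \frac{1}{47789} = \frac{408548160}{47789}$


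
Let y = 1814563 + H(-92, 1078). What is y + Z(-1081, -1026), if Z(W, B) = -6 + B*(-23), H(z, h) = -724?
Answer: 1837431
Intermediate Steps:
Z(W, B) = -6 - 23*B
y = 1813839 (y = 1814563 - 724 = 1813839)
y + Z(-1081, -1026) = 1813839 + (-6 - 23*(-1026)) = 1813839 + (-6 + 23598) = 1813839 + 23592 = 1837431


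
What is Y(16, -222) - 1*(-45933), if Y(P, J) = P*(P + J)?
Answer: 42637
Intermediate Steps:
Y(P, J) = P*(J + P)
Y(16, -222) - 1*(-45933) = 16*(-222 + 16) - 1*(-45933) = 16*(-206) + 45933 = -3296 + 45933 = 42637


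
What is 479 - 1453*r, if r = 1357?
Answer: -1971242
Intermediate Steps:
479 - 1453*r = 479 - 1453*1357 = 479 - 1971721 = -1971242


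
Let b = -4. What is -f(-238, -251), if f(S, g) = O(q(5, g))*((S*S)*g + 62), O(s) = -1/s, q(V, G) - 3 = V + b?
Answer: -7108791/2 ≈ -3.5544e+6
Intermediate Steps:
q(V, G) = -1 + V (q(V, G) = 3 + (V - 4) = 3 + (-4 + V) = -1 + V)
f(S, g) = -31/2 - g*S**2/4 (f(S, g) = (-1/(-1 + 5))*((S*S)*g + 62) = (-1/4)*(S**2*g + 62) = (-1*1/4)*(g*S**2 + 62) = -(62 + g*S**2)/4 = -31/2 - g*S**2/4)
-f(-238, -251) = -(-31/2 - 1/4*(-251)*(-238)**2) = -(-31/2 - 1/4*(-251)*56644) = -(-31/2 + 3554411) = -1*7108791/2 = -7108791/2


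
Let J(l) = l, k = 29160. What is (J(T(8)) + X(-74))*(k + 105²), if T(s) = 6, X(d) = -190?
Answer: -7394040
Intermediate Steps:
(J(T(8)) + X(-74))*(k + 105²) = (6 - 190)*(29160 + 105²) = -184*(29160 + 11025) = -184*40185 = -7394040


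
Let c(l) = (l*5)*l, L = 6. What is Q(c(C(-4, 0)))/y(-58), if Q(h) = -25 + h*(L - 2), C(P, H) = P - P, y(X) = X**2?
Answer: -25/3364 ≈ -0.0074316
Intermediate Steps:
C(P, H) = 0
c(l) = 5*l**2 (c(l) = (5*l)*l = 5*l**2)
Q(h) = -25 + 4*h (Q(h) = -25 + h*(6 - 2) = -25 + h*4 = -25 + 4*h)
Q(c(C(-4, 0)))/y(-58) = (-25 + 4*(5*0**2))/((-58)**2) = (-25 + 4*(5*0))/3364 = (-25 + 4*0)*(1/3364) = (-25 + 0)*(1/3364) = -25*1/3364 = -25/3364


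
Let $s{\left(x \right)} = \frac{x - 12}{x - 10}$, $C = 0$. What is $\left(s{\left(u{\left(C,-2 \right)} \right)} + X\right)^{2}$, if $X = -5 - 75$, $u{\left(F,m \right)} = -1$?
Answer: $\frac{751689}{121} \approx 6212.3$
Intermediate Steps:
$X = -80$ ($X = -5 - 75 = -80$)
$s{\left(x \right)} = \frac{-12 + x}{-10 + x}$
$\left(s{\left(u{\left(C,-2 \right)} \right)} + X\right)^{2} = \left(\frac{-12 - 1}{-10 - 1} - 80\right)^{2} = \left(\frac{1}{-11} \left(-13\right) - 80\right)^{2} = \left(\left(- \frac{1}{11}\right) \left(-13\right) - 80\right)^{2} = \left(\frac{13}{11} - 80\right)^{2} = \left(- \frac{867}{11}\right)^{2} = \frac{751689}{121}$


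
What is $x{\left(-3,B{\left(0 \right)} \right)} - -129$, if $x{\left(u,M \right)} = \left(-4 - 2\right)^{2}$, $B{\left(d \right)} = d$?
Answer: $165$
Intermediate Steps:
$x{\left(u,M \right)} = 36$ ($x{\left(u,M \right)} = \left(-6\right)^{2} = 36$)
$x{\left(-3,B{\left(0 \right)} \right)} - -129 = 36 - -129 = 36 + 129 = 165$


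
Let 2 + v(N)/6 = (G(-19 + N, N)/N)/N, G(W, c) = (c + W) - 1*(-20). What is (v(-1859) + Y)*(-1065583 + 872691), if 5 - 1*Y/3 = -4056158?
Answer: -8111650325788834020/3455881 ≈ -2.3472e+12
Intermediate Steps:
Y = 12168489 (Y = 15 - 3*(-4056158) = 15 + 12168474 = 12168489)
G(W, c) = 20 + W + c (G(W, c) = (W + c) + 20 = 20 + W + c)
v(N) = -12 + 6*(1 + 2*N)/N**2 (v(N) = -12 + 6*(((20 + (-19 + N) + N)/N)/N) = -12 + 6*(((1 + 2*N)/N)/N) = -12 + 6*((1 + 2*N)/N**2) = -12 + 6*(1 + 2*N)/N**2)
(v(-1859) + Y)*(-1065583 + 872691) = ((-12 + 6/(-1859)**2 + 12/(-1859)) + 12168489)*(-1065583 + 872691) = ((-12 + 6*(1/3455881) + 12*(-1/1859)) + 12168489)*(-192892) = ((-12 + 6/3455881 - 12/1859) + 12168489)*(-192892) = (-41492874/3455881 + 12168489)*(-192892) = (42052808440935/3455881)*(-192892) = -8111650325788834020/3455881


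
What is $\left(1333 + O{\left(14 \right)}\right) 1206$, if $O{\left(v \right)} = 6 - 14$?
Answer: $1597950$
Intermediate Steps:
$O{\left(v \right)} = -8$
$\left(1333 + O{\left(14 \right)}\right) 1206 = \left(1333 - 8\right) 1206 = 1325 \cdot 1206 = 1597950$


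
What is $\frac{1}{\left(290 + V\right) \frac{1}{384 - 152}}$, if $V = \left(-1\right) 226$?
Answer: $\frac{29}{8} \approx 3.625$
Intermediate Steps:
$V = -226$
$\frac{1}{\left(290 + V\right) \frac{1}{384 - 152}} = \frac{1}{\left(290 - 226\right) \frac{1}{384 - 152}} = \frac{1}{64 \cdot \frac{1}{232}} = \frac{1}{\frac{8}{29}} = \frac{29}{8}$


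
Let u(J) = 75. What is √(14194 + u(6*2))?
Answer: √14269 ≈ 119.45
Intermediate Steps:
√(14194 + u(6*2)) = √(14194 + 75) = √14269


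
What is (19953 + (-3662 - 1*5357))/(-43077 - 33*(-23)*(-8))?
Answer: -10934/49149 ≈ -0.22247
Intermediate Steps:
(19953 + (-3662 - 1*5357))/(-43077 - 33*(-23)*(-8)) = (19953 + (-3662 - 5357))/(-43077 + 759*(-8)) = (19953 - 9019)/(-43077 - 6072) = 10934/(-49149) = 10934*(-1/49149) = -10934/49149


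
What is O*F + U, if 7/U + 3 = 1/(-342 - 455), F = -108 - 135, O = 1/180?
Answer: -44041/11960 ≈ -3.6824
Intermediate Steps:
O = 1/180 ≈ 0.0055556
F = -243
U = -5579/2392 (U = 7/(-3 + 1/(-342 - 455)) = 7/(-3 + 1/(-797)) = 7/(-3 - 1/797) = 7/(-2392/797) = 7*(-797/2392) = -5579/2392 ≈ -2.3324)
O*F + U = (1/180)*(-243) - 5579/2392 = -27/20 - 5579/2392 = -44041/11960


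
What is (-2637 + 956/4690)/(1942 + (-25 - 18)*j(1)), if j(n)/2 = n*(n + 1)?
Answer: -6183287/4150650 ≈ -1.4897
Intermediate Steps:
j(n) = 2*n*(1 + n) (j(n) = 2*(n*(n + 1)) = 2*(n*(1 + n)) = 2*n*(1 + n))
(-2637 + 956/4690)/(1942 + (-25 - 18)*j(1)) = (-2637 + 956/4690)/(1942 + (-25 - 18)*(2*1*(1 + 1))) = (-2637 + 956*(1/4690))/(1942 - 86*2) = (-2637 + 478/2345)/(1942 - 43*4) = -6183287/(2345*(1942 - 172)) = -6183287/2345/1770 = -6183287/2345*1/1770 = -6183287/4150650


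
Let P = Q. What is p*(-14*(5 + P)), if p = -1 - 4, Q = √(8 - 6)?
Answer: 350 + 70*√2 ≈ 449.00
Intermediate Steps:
Q = √2 ≈ 1.4142
P = √2 ≈ 1.4142
p = -5
p*(-14*(5 + P)) = -(-70)*(5 + √2) = -5*(-70 - 14*√2) = 350 + 70*√2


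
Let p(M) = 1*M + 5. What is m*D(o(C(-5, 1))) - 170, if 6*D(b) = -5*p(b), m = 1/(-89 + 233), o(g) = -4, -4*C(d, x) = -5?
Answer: -146885/864 ≈ -170.01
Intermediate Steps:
C(d, x) = 5/4 (C(d, x) = -¼*(-5) = 5/4)
p(M) = 5 + M (p(M) = M + 5 = 5 + M)
m = 1/144 ≈ 0.0069444
D(b) = -25/6 - 5*b/6 (D(b) = (-5*(5 + b))/6 = (-25 - 5*b)/6 = -25/6 - 5*b/6)
m*D(o(C(-5, 1))) - 170 = (-25/6 - ⅚*(-4))/144 - 170 = (-25/6 + 10/3)/144 - 170 = (1/144)*(-⅚) - 170 = -5/864 - 170 = -146885/864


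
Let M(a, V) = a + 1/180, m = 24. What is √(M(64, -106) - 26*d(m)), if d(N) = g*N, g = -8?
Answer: 19*√12605/30 ≈ 71.106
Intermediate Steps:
M(a, V) = 1/180 + a (M(a, V) = a + 1/180 = 1/180 + a)
d(N) = -8*N
√(M(64, -106) - 26*d(m)) = √((1/180 + 64) - (-208)*24) = √(11521/180 - 26*(-192)) = √(11521/180 + 4992) = √(910081/180) = 19*√12605/30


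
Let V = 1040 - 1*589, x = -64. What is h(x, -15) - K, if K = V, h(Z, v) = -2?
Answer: -453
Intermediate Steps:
V = 451 (V = 1040 - 589 = 451)
K = 451
h(x, -15) - K = -2 - 1*451 = -2 - 451 = -453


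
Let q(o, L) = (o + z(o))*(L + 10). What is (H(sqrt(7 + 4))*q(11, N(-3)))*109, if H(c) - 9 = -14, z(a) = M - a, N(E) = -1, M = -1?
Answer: 4905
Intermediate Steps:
z(a) = -1 - a
H(c) = -5 (H(c) = 9 - 14 = -5)
q(o, L) = -10 - L (q(o, L) = (o + (-1 - o))*(L + 10) = -(10 + L) = -10 - L)
(H(sqrt(7 + 4))*q(11, N(-3)))*109 = -5*(-10 - 1*(-1))*109 = -5*(-10 + 1)*109 = -5*(-9)*109 = 45*109 = 4905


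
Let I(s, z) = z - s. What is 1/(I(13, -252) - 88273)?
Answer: -1/88538 ≈ -1.1295e-5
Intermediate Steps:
1/(I(13, -252) - 88273) = 1/((-252 - 1*13) - 88273) = 1/((-252 - 13) - 88273) = 1/(-265 - 88273) = 1/(-88538) = -1/88538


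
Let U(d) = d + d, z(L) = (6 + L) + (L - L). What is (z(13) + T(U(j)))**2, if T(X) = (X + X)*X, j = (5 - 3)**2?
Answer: 21609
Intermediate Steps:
z(L) = 6 + L (z(L) = (6 + L) + 0 = 6 + L)
j = 4 (j = 2**2 = 4)
U(d) = 2*d
T(X) = 2*X**2 (T(X) = (2*X)*X = 2*X**2)
(z(13) + T(U(j)))**2 = ((6 + 13) + 2*(2*4)**2)**2 = (19 + 2*8**2)**2 = (19 + 2*64)**2 = (19 + 128)**2 = 147**2 = 21609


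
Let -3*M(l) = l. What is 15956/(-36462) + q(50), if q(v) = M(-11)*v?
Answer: 3334372/18231 ≈ 182.90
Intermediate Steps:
M(l) = -l/3
q(v) = 11*v/3 (q(v) = (-⅓*(-11))*v = 11*v/3)
15956/(-36462) + q(50) = 15956/(-36462) + (11/3)*50 = 15956*(-1/36462) + 550/3 = -7978/18231 + 550/3 = 3334372/18231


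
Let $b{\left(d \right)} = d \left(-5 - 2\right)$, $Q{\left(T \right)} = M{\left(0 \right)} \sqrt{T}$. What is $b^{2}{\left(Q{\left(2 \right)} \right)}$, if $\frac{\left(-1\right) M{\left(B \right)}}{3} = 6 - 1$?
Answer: $22050$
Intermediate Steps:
$M{\left(B \right)} = -15$ ($M{\left(B \right)} = - 3 \left(6 - 1\right) = \left(-3\right) 5 = -15$)
$Q{\left(T \right)} = - 15 \sqrt{T}$
$b{\left(d \right)} = - 7 d$ ($b{\left(d \right)} = d \left(-7\right) = - 7 d$)
$b^{2}{\left(Q{\left(2 \right)} \right)} = \left(- 7 \left(- 15 \sqrt{2}\right)\right)^{2} = \left(105 \sqrt{2}\right)^{2} = 22050$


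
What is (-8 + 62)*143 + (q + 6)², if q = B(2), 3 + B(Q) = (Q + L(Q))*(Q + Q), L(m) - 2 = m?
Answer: 8451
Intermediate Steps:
L(m) = 2 + m
B(Q) = -3 + 2*Q*(2 + 2*Q) (B(Q) = -3 + (Q + (2 + Q))*(Q + Q) = -3 + (2 + 2*Q)*(2*Q) = -3 + 2*Q*(2 + 2*Q))
q = 21 (q = -3 + 4*2 + 4*2² = -3 + 8 + 4*4 = -3 + 8 + 16 = 21)
(-8 + 62)*143 + (q + 6)² = (-8 + 62)*143 + (21 + 6)² = 54*143 + 27² = 7722 + 729 = 8451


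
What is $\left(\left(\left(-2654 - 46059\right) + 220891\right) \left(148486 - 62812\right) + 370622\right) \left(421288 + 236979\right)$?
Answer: $9710457638326598$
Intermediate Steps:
$\left(\left(\left(-2654 - 46059\right) + 220891\right) \left(148486 - 62812\right) + 370622\right) \left(421288 + 236979\right) = \left(\left(-48713 + 220891\right) 85674 + 370622\right) 658267 = \left(172178 \cdot 85674 + 370622\right) 658267 = \left(14751177972 + 370622\right) 658267 = 14751548594 \cdot 658267 = 9710457638326598$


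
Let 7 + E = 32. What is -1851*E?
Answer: -46275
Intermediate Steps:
E = 25 (E = -7 + 32 = 25)
-1851*E = -1851*25 = -1*46275 = -46275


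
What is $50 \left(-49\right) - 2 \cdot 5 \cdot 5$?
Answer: $-2500$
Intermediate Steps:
$50 \left(-49\right) - 2 \cdot 5 \cdot 5 = -2450 - 50 = -2500$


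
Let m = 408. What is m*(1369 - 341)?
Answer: 419424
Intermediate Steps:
m*(1369 - 341) = 408*(1369 - 341) = 408*1028 = 419424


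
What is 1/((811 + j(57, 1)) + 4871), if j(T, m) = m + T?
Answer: 1/5740 ≈ 0.00017422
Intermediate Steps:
j(T, m) = T + m
1/((811 + j(57, 1)) + 4871) = 1/((811 + (57 + 1)) + 4871) = 1/((811 + 58) + 4871) = 1/(869 + 4871) = 1/5740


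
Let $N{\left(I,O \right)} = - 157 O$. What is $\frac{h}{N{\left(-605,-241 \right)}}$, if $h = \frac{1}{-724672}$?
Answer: $- \frac{1}{27419414464} \approx -3.647 \cdot 10^{-11}$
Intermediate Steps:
$h = - \frac{1}{724672} \approx -1.3799 \cdot 10^{-6}$
$\frac{h}{N{\left(-605,-241 \right)}} = - \frac{1}{724672 \left(\left(-157\right) \left(-241\right)\right)} = - \frac{1}{724672 \cdot 37837} = \left(- \frac{1}{724672}\right) \frac{1}{37837} = - \frac{1}{27419414464}$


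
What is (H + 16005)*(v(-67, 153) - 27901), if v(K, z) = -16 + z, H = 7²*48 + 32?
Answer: -510552196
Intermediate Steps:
H = 2384 (H = 49*48 + 32 = 2352 + 32 = 2384)
(H + 16005)*(v(-67, 153) - 27901) = (2384 + 16005)*((-16 + 153) - 27901) = 18389*(137 - 27901) = 18389*(-27764) = -510552196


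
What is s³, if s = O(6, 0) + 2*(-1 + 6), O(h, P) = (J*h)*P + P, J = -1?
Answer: 1000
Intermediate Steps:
O(h, P) = P - P*h (O(h, P) = (-h)*P + P = -P*h + P = P - P*h)
s = 10 (s = 0*(1 - 1*6) + 2*(-1 + 6) = 0*(1 - 6) + 2*5 = 0*(-5) + 10 = 0 + 10 = 10)
s³ = 10³ = 1000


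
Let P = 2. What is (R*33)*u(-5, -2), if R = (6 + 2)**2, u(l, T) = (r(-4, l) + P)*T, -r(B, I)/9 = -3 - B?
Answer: 29568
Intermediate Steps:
r(B, I) = 27 + 9*B (r(B, I) = -9*(-3 - B) = 27 + 9*B)
u(l, T) = -7*T (u(l, T) = ((27 + 9*(-4)) + 2)*T = ((27 - 36) + 2)*T = (-9 + 2)*T = -7*T)
R = 64 (R = 8**2 = 64)
(R*33)*u(-5, -2) = (64*33)*(-7*(-2)) = 2112*14 = 29568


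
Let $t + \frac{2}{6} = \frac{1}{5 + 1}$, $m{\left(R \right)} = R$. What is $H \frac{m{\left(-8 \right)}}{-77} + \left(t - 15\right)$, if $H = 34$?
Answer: $- \frac{5375}{462} \approx -11.634$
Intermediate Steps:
$t = - \frac{1}{6}$ ($t = - \frac{1}{3} + \frac{1}{5 + 1} = - \frac{1}{3} + \frac{1}{6} = - \frac{1}{6} \approx -0.16667$)
$H \frac{m{\left(-8 \right)}}{-77} + \left(t - 15\right) = 34 \left(- \frac{8}{-77}\right) - \frac{91}{6} = 34 \left(\left(-8\right) \left(- \frac{1}{77}\right)\right) - \frac{91}{6} = 34 \cdot \frac{8}{77} - \frac{91}{6} = \frac{272}{77} - \frac{91}{6} = - \frac{5375}{462}$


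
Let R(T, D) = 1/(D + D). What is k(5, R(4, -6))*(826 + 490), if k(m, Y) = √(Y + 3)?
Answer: 658*√105/3 ≈ 2247.5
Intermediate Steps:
R(T, D) = 1/(2*D)
k(m, Y) = √(3 + Y)
k(5, R(4, -6))*(826 + 490) = √(3 + (½)/(-6))*(826 + 490) = √(3 + (½)*(-⅙))*1316 = √(3 - 1/12)*1316 = √(35/12)*1316 = (√105/6)*1316 = 658*√105/3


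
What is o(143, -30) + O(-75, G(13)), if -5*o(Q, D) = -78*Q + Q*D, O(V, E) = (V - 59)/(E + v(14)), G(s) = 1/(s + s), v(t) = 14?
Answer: 1123928/365 ≈ 3079.3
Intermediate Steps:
G(s) = 1/(2*s)
O(V, E) = (-59 + V)/(14 + E) (O(V, E) = (V - 59)/(E + 14) = (-59 + V)/(14 + E))
o(Q, D) = 78*Q/5 - D*Q/5 (o(Q, D) = -(-78*Q + Q*D)/5 = -(-78*Q + D*Q)/5 = 78*Q/5 - D*Q/5)
o(143, -30) + O(-75, G(13)) = (⅕)*143*(78 - 1*(-30)) + (-59 - 75)/(14 + (½)/13) = (⅕)*143*(78 + 30) - 134/(14 + (½)*(1/13)) = (⅕)*143*108 - 134/(14 + 1/26) = 15444/5 - 134/(365/26) = 15444/5 + (26/365)*(-134) = 15444/5 - 3484/365 = 1123928/365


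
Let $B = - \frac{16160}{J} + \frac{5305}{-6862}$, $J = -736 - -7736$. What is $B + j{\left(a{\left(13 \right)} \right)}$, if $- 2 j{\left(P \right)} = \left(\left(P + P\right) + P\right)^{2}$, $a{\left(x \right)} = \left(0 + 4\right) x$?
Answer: $- \frac{14615643423}{1200850} \approx -12171.0$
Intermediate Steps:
$a{\left(x \right)} = 4 x$
$j{\left(P \right)} = - \frac{9 P^{2}}{2}$ ($j{\left(P \right)} = - \frac{\left(\left(P + P\right) + P\right)^{2}}{2} = - \frac{\left(2 P + P\right)^{2}}{2} = - \frac{\left(3 P\right)^{2}}{2} = - \frac{9 P^{2}}{2}$)
$J = 7000$ ($J = -736 + 7736 = 7000$)
$B = - \frac{3700623}{1200850}$ ($B = - \frac{16160}{7000} + \frac{5305}{-6862} = \left(-16160\right) \frac{1}{7000} + 5305 \left(- \frac{1}{6862}\right) = - \frac{404}{175} - \frac{5305}{6862} = - \frac{3700623}{1200850} \approx -3.0817$)
$B + j{\left(a{\left(13 \right)} \right)} = - \frac{3700623}{1200850} - \frac{9 \left(4 \cdot 13\right)^{2}}{2} = - \frac{3700623}{1200850} - \frac{9 \cdot 52^{2}}{2} = - \frac{3700623}{1200850} - 12168 = - \frac{14615643423}{1200850}$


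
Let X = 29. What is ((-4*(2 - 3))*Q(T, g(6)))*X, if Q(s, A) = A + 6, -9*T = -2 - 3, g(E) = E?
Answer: 1392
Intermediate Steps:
T = 5/9 (T = -(-2 - 3)/9 = -⅑*(-5) = 5/9 ≈ 0.55556)
Q(s, A) = 6 + A
((-4*(2 - 3))*Q(T, g(6)))*X = ((-4*(2 - 3))*(6 + 6))*29 = (-4*(-1)*12)*29 = (4*12)*29 = 48*29 = 1392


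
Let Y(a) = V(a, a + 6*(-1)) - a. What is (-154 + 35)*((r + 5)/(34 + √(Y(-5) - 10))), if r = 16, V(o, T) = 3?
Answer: -14161/193 + 833*I*√2/386 ≈ -73.373 + 3.0519*I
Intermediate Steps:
Y(a) = 3 - a
(-154 + 35)*((r + 5)/(34 + √(Y(-5) - 10))) = (-154 + 35)*((16 + 5)/(34 + √((3 - 1*(-5)) - 10))) = -2499/(34 + √((3 + 5) - 10)) = -2499/(34 + √(8 - 10)) = -2499/(34 + √(-2)) = -2499/(34 + I*√2)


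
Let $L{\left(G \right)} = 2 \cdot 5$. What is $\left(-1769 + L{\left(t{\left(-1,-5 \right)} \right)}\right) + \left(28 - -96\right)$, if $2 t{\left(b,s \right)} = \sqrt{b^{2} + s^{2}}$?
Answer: $-1635$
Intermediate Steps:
$t{\left(b,s \right)} = \frac{\sqrt{b^{2} + s^{2}}}{2}$
$L{\left(G \right)} = 10$
$\left(-1769 + L{\left(t{\left(-1,-5 \right)} \right)}\right) + \left(28 - -96\right) = \left(-1769 + 10\right) + \left(28 - -96\right) = -1759 + \left(28 + 96\right) = -1759 + 124 = -1635$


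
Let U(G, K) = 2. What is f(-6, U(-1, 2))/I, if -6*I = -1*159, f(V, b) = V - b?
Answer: -16/53 ≈ -0.30189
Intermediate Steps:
I = 53/2 (I = -(-1)*159/6 = -1/6*(-159) = 53/2 ≈ 26.500)
f(-6, U(-1, 2))/I = (-6 - 1*2)/(53/2) = (-6 - 2)*(2/53) = -8*2/53 = -16/53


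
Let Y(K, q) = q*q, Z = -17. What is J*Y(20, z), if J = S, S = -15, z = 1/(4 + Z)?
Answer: -15/169 ≈ -0.088757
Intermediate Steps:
z = -1/13 (z = 1/(4 - 17) = 1/(-13) = -1/13 ≈ -0.076923)
J = -15
Y(K, q) = q**2
J*Y(20, z) = -15*(-1/13)**2 = -15*1/169 = -15/169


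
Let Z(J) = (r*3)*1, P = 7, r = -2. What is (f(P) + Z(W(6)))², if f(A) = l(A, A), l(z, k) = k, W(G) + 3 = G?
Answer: 1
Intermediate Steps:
W(G) = -3 + G
Z(J) = -6 (Z(J) = -2*3*1 = -6*1 = -6)
f(A) = A
(f(P) + Z(W(6)))² = (7 - 6)² = 1² = 1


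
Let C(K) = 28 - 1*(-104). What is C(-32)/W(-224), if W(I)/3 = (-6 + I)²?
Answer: 11/13225 ≈ 0.00083176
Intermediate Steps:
W(I) = 3*(-6 + I)²
C(K) = 132 (C(K) = 28 + 104 = 132)
C(-32)/W(-224) = 132/((3*(-6 - 224)²)) = 132/((3*(-230)²)) = 132/((3*52900)) = 132/158700 = 132*(1/158700) = 11/13225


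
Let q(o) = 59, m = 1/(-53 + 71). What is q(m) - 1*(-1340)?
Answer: 1399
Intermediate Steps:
m = 1/18 ≈ 0.055556
q(m) - 1*(-1340) = 59 - 1*(-1340) = 59 + 1340 = 1399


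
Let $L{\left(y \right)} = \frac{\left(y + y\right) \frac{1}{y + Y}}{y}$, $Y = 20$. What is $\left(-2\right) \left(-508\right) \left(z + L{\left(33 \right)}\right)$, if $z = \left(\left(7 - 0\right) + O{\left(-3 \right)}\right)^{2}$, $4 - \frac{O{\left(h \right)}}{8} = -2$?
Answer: $\frac{162892232}{53} \approx 3.0734 \cdot 10^{6}$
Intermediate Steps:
$O{\left(h \right)} = 48$ ($O{\left(h \right)} = 32 - -16 = 32 + 16 = 48$)
$z = 3025$ ($z = \left(\left(7 - 0\right) + 48\right)^{2} = \left(\left(7 + 0\right) + 48\right)^{2} = \left(7 + 48\right)^{2} = 55^{2} = 3025$)
$L{\left(y \right)} = \frac{2}{20 + y}$ ($L{\left(y \right)} = \frac{\left(y + y\right) \frac{1}{y + 20}}{y} = \frac{2 y \frac{1}{20 + y}}{y} = \frac{2}{20 + y}$)
$\left(-2\right) \left(-508\right) \left(z + L{\left(33 \right)}\right) = \left(-2\right) \left(-508\right) \left(3025 + \frac{2}{20 + 33}\right) = 1016 \left(3025 + \frac{2}{53}\right) = 1016 \cdot \frac{160327}{53} = \frac{162892232}{53}$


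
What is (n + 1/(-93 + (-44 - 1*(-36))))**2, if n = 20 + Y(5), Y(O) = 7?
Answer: 7431076/10201 ≈ 728.47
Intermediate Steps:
n = 27 (n = 20 + 7 = 27)
(n + 1/(-93 + (-44 - 1*(-36))))**2 = (27 + 1/(-93 + (-44 - 1*(-36))))**2 = (27 + 1/(-93 + (-44 + 36)))**2 = (27 + 1/(-93 - 8))**2 = (27 + 1/(-101))**2 = (27 - 1/101)**2 = (2726/101)**2 = 7431076/10201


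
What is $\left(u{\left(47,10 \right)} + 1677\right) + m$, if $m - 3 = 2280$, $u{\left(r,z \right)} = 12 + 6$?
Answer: $3978$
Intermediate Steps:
$u{\left(r,z \right)} = 18$
$m = 2283$ ($m = 3 + 2280 = 2283$)
$\left(u{\left(47,10 \right)} + 1677\right) + m = \left(18 + 1677\right) + 2283 = 1695 + 2283 = 3978$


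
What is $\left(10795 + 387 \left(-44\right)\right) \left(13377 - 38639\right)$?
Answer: $157458046$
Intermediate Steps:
$\left(10795 + 387 \left(-44\right)\right) \left(13377 - 38639\right) = \left(10795 - 17028\right) \left(13377 - 38639\right) = \left(-6233\right) \left(-25262\right) = 157458046$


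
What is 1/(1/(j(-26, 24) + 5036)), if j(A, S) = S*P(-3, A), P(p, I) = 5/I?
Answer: 65408/13 ≈ 5031.4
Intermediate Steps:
j(A, S) = 5*S/A (j(A, S) = S*(5/A) = 5*S/A)
1/(1/(j(-26, 24) + 5036)) = 1/(1/(5*24/(-26) + 5036)) = 1/(1/(5*24*(-1/26) + 5036)) = 1/(1/(-60/13 + 5036)) = 1/(1/(65408/13)) = 1/(13/65408) = 65408/13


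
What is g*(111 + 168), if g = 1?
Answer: 279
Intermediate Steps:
g*(111 + 168) = 1*(111 + 168) = 1*279 = 279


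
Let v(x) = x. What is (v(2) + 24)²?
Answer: 676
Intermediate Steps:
(v(2) + 24)² = (2 + 24)² = 26² = 676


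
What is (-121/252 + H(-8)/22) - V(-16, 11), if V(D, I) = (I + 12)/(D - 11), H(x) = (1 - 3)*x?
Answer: 9139/8316 ≈ 1.0990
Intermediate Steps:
H(x) = -2*x
V(D, I) = (12 + I)/(-11 + D)
(-121/252 + H(-8)/22) - V(-16, 11) = (-121/252 - 2*(-8)/22) - (12 + 11)/(-11 - 16) = (-121*1/252 + 16*(1/22)) - 23/(-27) = (-121/252 + 8/11) - (-1)*23/27 = 685/2772 - 1*(-23/27) = 685/2772 + 23/27 = 9139/8316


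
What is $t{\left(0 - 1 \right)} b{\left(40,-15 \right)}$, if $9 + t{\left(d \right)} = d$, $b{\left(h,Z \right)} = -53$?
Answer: $530$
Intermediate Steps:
$t{\left(d \right)} = -9 + d$
$t{\left(0 - 1 \right)} b{\left(40,-15 \right)} = \left(-9 + \left(0 - 1\right)\right) \left(-53\right) = \left(-9 - 1\right) \left(-53\right) = \left(-10\right) \left(-53\right) = 530$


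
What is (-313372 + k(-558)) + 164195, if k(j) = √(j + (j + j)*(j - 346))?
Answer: -149177 + 3*√112034 ≈ -1.4817e+5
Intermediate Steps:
k(j) = √(j + 2*j*(-346 + j)) (k(j) = √(j + (2*j)*(-346 + j)) = √(j + 2*j*(-346 + j)))
(-313372 + k(-558)) + 164195 = (-313372 + √(-558*(-691 + 2*(-558)))) + 164195 = (-313372 + √(-558*(-691 - 1116))) + 164195 = (-313372 + √(-558*(-1807))) + 164195 = (-313372 + √1008306) + 164195 = (-313372 + 3*√112034) + 164195 = -149177 + 3*√112034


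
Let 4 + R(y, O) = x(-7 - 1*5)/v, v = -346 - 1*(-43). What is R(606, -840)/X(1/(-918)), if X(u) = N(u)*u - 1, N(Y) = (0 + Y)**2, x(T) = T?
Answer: 309448252800/78135683933 ≈ 3.9604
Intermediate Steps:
v = -303 (v = -346 + 43 = -303)
N(Y) = Y**2
R(y, O) = -400/101 (R(y, O) = -4 + (-7 - 1*5)/(-303) = -4 + (-7 - 5)*(-1/303) = -4 - 12*(-1/303) = -4 + 4/101 = -400/101)
X(u) = -1 + u**3 (X(u) = u**2*u - 1 = u**3 - 1 = -1 + u**3)
R(606, -840)/X(1/(-918)) = -400/(101*(-1 + (1/(-918))**3)) = -400/(101*(-1 + (-1/918)**3)) = -400/(101*(-1 - 1/773620632)) = -400/(101*(-773620633/773620632)) = -400/101*(-773620632/773620633) = 309448252800/78135683933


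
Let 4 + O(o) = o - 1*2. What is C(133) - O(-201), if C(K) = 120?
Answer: 327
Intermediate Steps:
O(o) = -6 + o (O(o) = -4 + (o - 1*2) = -4 + (o - 2) = -4 + (-2 + o) = -6 + o)
C(133) - O(-201) = 120 - (-6 - 201) = 120 - 1*(-207) = 120 + 207 = 327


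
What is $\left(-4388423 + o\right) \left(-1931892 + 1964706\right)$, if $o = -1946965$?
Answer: $-207889421832$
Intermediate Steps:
$\left(-4388423 + o\right) \left(-1931892 + 1964706\right) = \left(-4388423 - 1946965\right) \left(-1931892 + 1964706\right) = \left(-6335388\right) 32814 = -207889421832$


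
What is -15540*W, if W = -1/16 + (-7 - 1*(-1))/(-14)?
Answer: -22755/4 ≈ -5688.8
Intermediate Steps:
W = 41/112 (W = -1*1/16 + (-7 + 1)*(-1/14) = -1/16 - 6*(-1/14) = -1/16 + 3/7 = 41/112 ≈ 0.36607)
-15540*W = -15540*41/112 = -22755/4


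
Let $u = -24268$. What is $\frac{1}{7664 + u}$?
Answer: $- \frac{1}{16604} \approx -6.0226 \cdot 10^{-5}$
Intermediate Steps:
$\frac{1}{7664 + u} = \frac{1}{7664 - 24268} = \frac{1}{-16604} = - \frac{1}{16604}$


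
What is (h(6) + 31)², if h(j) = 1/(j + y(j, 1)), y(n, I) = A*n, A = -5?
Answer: 552049/576 ≈ 958.42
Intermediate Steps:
y(n, I) = -5*n
h(j) = -1/(4*j) (h(j) = 1/(j - 5*j) = 1/(-4*j) = -1/(4*j))
(h(6) + 31)² = (-¼/6 + 31)² = (-¼*⅙ + 31)² = (-1/24 + 31)² = (743/24)² = 552049/576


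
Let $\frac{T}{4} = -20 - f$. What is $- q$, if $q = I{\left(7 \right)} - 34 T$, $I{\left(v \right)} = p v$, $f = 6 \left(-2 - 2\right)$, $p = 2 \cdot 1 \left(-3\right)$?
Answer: $586$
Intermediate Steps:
$p = -6$ ($p = 2 \left(-3\right) = -6$)
$f = -24$ ($f = 6 \left(-4\right) = -24$)
$I{\left(v \right)} = - 6 v$
$T = 16$ ($T = 4 \left(-20 - -24\right) = 4 \left(-20 + 24\right) = 4 \cdot 4 = 16$)
$q = -586$ ($q = \left(-6\right) 7 - 544 = -42 - 544 = -586$)
$- q = \left(-1\right) \left(-586\right) = 586$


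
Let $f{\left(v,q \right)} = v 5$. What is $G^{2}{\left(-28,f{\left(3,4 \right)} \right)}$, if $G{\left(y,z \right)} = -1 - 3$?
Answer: $16$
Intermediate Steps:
$f{\left(v,q \right)} = 5 v$
$G{\left(y,z \right)} = -4$ ($G{\left(y,z \right)} = -1 - 3 = -4$)
$G^{2}{\left(-28,f{\left(3,4 \right)} \right)} = \left(-4\right)^{2} = 16$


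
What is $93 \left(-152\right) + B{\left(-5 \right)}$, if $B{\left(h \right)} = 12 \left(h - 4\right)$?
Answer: $-14244$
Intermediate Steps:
$B{\left(h \right)} = -48 + 12 h$ ($B{\left(h \right)} = 12 \left(-4 + h\right) = -48 + 12 h$)
$93 \left(-152\right) + B{\left(-5 \right)} = 93 \left(-152\right) + \left(-48 + 12 \left(-5\right)\right) = -14136 - 108 = -14244$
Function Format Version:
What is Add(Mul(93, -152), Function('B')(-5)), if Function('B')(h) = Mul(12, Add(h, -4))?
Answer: -14244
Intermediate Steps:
Function('B')(h) = Add(-48, Mul(12, h)) (Function('B')(h) = Mul(12, Add(-4, h)) = Add(-48, Mul(12, h)))
Add(Mul(93, -152), Function('B')(-5)) = Add(Mul(93, -152), Add(-48, Mul(12, -5))) = Add(-14136, Add(-48, -60)) = Add(-14136, -108) = -14244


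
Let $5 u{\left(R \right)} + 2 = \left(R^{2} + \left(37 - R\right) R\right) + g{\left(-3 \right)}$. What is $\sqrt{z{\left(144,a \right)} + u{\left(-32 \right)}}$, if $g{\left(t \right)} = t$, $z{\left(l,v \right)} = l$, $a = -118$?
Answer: $\frac{i \sqrt{2345}}{5} \approx 9.685 i$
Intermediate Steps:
$u{\left(R \right)} = -1 + \frac{R^{2}}{5} + \frac{R \left(37 - R\right)}{5}$ ($u{\left(R \right)} = - \frac{2}{5} + \frac{\left(R^{2} + \left(37 - R\right) R\right) - 3}{5} = - \frac{2}{5} + \frac{\left(R^{2} + R \left(37 - R\right)\right) - 3}{5} = - \frac{2}{5} + \frac{-3 + R^{2} + R \left(37 - R\right)}{5} = - \frac{2}{5} + \left(- \frac{3}{5} + \frac{R^{2}}{5} + \frac{R \left(37 - R\right)}{5}\right) = -1 + \frac{R^{2}}{5} + \frac{R \left(37 - R\right)}{5}$)
$\sqrt{z{\left(144,a \right)} + u{\left(-32 \right)}} = \sqrt{144 + \left(-1 + \frac{37}{5} \left(-32\right)\right)} = \sqrt{144 - \frac{1189}{5}} = \sqrt{- \frac{469}{5}} = \frac{i \sqrt{2345}}{5}$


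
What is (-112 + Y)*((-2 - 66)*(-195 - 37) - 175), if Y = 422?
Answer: 4836310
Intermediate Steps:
(-112 + Y)*((-2 - 66)*(-195 - 37) - 175) = (-112 + 422)*((-2 - 66)*(-195 - 37) - 175) = 310*(-68*(-232) - 175) = 310*(15776 - 175) = 310*15601 = 4836310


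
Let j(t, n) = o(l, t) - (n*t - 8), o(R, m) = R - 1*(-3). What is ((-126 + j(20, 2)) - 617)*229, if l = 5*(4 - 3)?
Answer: -175643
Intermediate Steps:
l = 5 (l = 5*1 = 5)
o(R, m) = 3 + R (o(R, m) = R + 3 = 3 + R)
j(t, n) = 16 - n*t (j(t, n) = (3 + 5) - (n*t - 8) = 8 - (-8 + n*t) = 8 + (8 - n*t) = 16 - n*t)
((-126 + j(20, 2)) - 617)*229 = ((-126 + (16 - 1*2*20)) - 617)*229 = ((-126 + (16 - 40)) - 617)*229 = ((-126 - 24) - 617)*229 = (-150 - 617)*229 = -767*229 = -175643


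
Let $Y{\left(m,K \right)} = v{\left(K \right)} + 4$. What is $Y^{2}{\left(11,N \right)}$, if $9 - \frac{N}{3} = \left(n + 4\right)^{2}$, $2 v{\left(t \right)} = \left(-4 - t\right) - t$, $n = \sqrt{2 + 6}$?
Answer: $6817 + 4512 \sqrt{2} \approx 13198.0$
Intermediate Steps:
$n = 2 \sqrt{2}$ ($n = \sqrt{8} = 2 \sqrt{2} \approx 2.8284$)
$v{\left(t \right)} = -2 - t$ ($v{\left(t \right)} = \frac{\left(-4 - t\right) - t}{2} = \frac{-4 - 2 t}{2} = -2 - t$)
$N = 27 - 3 \left(4 + 2 \sqrt{2}\right)^{2}$ ($N = 27 - 3 \left(2 \sqrt{2} + 4\right)^{2} = 27 - 3 \left(4 + 2 \sqrt{2}\right)^{2} \approx -112.88$)
$Y{\left(m,K \right)} = 2 - K$ ($Y{\left(m,K \right)} = \left(-2 - K\right) + 4 = 2 - K$)
$Y^{2}{\left(11,N \right)} = \left(2 - \left(-45 - 48 \sqrt{2}\right)\right)^{2} = \left(2 + \left(45 + 48 \sqrt{2}\right)\right)^{2} = \left(47 + 48 \sqrt{2}\right)^{2}$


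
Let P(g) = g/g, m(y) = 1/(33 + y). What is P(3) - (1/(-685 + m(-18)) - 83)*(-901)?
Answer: -768323783/10274 ≈ -74783.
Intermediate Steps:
P(g) = 1
P(3) - (1/(-685 + m(-18)) - 83)*(-901) = 1 - (1/(-685 + 1/(33 - 18)) - 83)*(-901) = 1 - (1/(-685 + 1/15) - 83)*(-901) = 1 - (1/(-10274/15) - 83)*(-901) = 1 - (-15/10274 - 83)*(-901) = 1 - (-852757)*(-901)/10274 = 1 - 1*768334057/10274 = 1 - 768334057/10274 = -768323783/10274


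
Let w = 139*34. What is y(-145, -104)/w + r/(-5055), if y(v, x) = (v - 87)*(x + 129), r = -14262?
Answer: 6347202/3981655 ≈ 1.5941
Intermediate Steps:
w = 4726
y(v, x) = (-87 + v)*(129 + x)
y(-145, -104)/w + r/(-5055) = (-11223 - 87*(-104) + 129*(-145) - 145*(-104))/4726 - 14262/(-5055) = (-11223 + 9048 - 18705 + 15080)*(1/4726) - 14262*(-1/5055) = -5800*1/4726 + 4754/1685 = -2900/2363 + 4754/1685 = 6347202/3981655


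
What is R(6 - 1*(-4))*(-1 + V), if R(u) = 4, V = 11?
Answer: 40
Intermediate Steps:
R(6 - 1*(-4))*(-1 + V) = 4*(-1 + 11) = 4*10 = 40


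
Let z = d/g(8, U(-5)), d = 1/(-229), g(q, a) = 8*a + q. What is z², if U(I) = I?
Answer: 1/53699584 ≈ 1.8622e-8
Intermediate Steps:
g(q, a) = q + 8*a
d = -1/229 ≈ -0.0043668
z = 1/7328 (z = -1/(229*(8 + 8*(-5))) = -1/(229*(8 - 40)) = -1/229/(-32) = -1/229*(-1/32) = 1/7328 ≈ 0.00013646)
z² = (1/7328)² = 1/53699584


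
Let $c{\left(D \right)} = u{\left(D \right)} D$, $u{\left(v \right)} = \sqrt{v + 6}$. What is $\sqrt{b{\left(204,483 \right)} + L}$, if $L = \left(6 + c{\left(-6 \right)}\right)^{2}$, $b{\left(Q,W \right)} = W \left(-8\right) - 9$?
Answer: $i \sqrt{3837} \approx 61.944 i$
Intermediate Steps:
$u{\left(v \right)} = \sqrt{6 + v}$
$c{\left(D \right)} = D \sqrt{6 + D}$ ($c{\left(D \right)} = \sqrt{6 + D} D = D \sqrt{6 + D}$)
$b{\left(Q,W \right)} = -9 - 8 W$ ($b{\left(Q,W \right)} = - 8 W - 9 = -9 - 8 W$)
$L = 36$ ($L = \left(6 - 6 \sqrt{6 - 6}\right)^{2} = \left(6 - 6 \sqrt{0}\right)^{2} = \left(6 - 0\right)^{2} = \left(6 + 0\right)^{2} = 6^{2} = 36$)
$\sqrt{b{\left(204,483 \right)} + L} = \sqrt{\left(-9 - 3864\right) + 36} = \sqrt{-3873 + 36} = \sqrt{-3837} = i \sqrt{3837}$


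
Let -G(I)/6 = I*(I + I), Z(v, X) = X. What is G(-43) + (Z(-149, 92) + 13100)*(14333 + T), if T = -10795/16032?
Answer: 378855930037/2004 ≈ 1.8905e+8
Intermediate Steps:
T = -10795/16032 (T = -10795*1/16032 = -10795/16032 ≈ -0.67334)
G(I) = -12*I² (G(I) = -6*I*(I + I) = -6*I*2*I = -12*I²)
G(-43) + (Z(-149, 92) + 13100)*(14333 + T) = -12*(-43)² + (92 + 13100)*(14333 - 10795/16032) = -12*1849 + 13192*(229775861/16032) = -22188 + 378900394789/2004 = 378855930037/2004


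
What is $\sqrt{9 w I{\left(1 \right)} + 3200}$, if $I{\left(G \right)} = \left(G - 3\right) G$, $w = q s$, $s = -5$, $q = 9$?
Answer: $\sqrt{4010} \approx 63.325$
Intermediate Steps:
$w = -45$ ($w = 9 \left(-5\right) = -45$)
$I{\left(G \right)} = G \left(-3 + G\right)$ ($I{\left(G \right)} = \left(-3 + G\right) G = G \left(-3 + G\right)$)
$\sqrt{9 w I{\left(1 \right)} + 3200} = \sqrt{9 \left(-45\right) 1 \left(-3 + 1\right) + 3200} = \sqrt{- 405 \cdot 1 \left(-2\right) + 3200} = \sqrt{\left(-405\right) \left(-2\right) + 3200} = \sqrt{810 + 3200} = \sqrt{4010}$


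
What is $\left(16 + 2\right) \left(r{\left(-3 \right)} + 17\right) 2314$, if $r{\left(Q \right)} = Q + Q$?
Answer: $458172$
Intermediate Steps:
$r{\left(Q \right)} = 2 Q$
$\left(16 + 2\right) \left(r{\left(-3 \right)} + 17\right) 2314 = \left(16 + 2\right) \left(2 \left(-3\right) + 17\right) 2314 = 18 \left(-6 + 17\right) 2314 = 18 \cdot 11 \cdot 2314 = 198 \cdot 2314 = 458172$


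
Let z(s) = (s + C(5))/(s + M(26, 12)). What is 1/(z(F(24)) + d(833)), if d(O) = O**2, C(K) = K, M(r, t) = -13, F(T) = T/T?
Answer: 2/1387777 ≈ 1.4412e-6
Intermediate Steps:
F(T) = 1
z(s) = (5 + s)/(-13 + s) (z(s) = (s + 5)/(s - 13) = (5 + s)/(-13 + s))
1/(z(F(24)) + d(833)) = 1/((5 + 1)/(-13 + 1) + 833**2) = 1/(6/(-12) + 693889) = 1/(-1/12*6 + 693889) = 1/(-1/2 + 693889) = 1/(1387777/2) = 2/1387777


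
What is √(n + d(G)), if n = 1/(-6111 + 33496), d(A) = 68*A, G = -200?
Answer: I*√10199159832615/27385 ≈ 116.62*I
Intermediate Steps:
n = 1/27385 ≈ 3.6516e-5
√(n + d(G)) = √(1/27385 + 68*(-200)) = √(1/27385 - 13600) = √(-372435999/27385) = I*√10199159832615/27385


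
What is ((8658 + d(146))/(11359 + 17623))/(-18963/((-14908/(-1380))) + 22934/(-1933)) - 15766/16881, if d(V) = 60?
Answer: -2909259955456105127/3114440461064126883 ≈ -0.93412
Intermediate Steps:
((8658 + d(146))/(11359 + 17623))/(-18963/((-14908/(-1380))) + 22934/(-1933)) - 15766/16881 = ((8658 + 60)/(11359 + 17623))/(-18963/((-14908/(-1380))) + 22934/(-1933)) - 15766/16881 = (8718/28982)/(-18963/((-14908*(-1/1380))) + 22934*(-1/1933)) - 15766*1/16881 = (8718*(1/28982))/(-18963/3727/345 - 22934/1933) - 15766/16881 = 4359/(14491*(-18963*345/3727 - 22934/1933)) - 15766/16881 = 4359/(14491*(-6542235/3727 - 22934/1933)) - 15766/16881 = 4359/(14491*(-12731615273/7204291)) - 15766/16881 = (4359/14491)*(-7204291/12731615273) - 15766/16881 = -31403504469/184493836921043 - 15766/16881 = -2909259955456105127/3114440461064126883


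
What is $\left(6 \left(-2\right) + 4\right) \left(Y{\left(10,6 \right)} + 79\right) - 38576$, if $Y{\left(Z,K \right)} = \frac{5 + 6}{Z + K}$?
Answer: $- \frac{78427}{2} \approx -39214.0$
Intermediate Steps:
$Y{\left(Z,K \right)} = \frac{11}{K + Z}$
$\left(6 \left(-2\right) + 4\right) \left(Y{\left(10,6 \right)} + 79\right) - 38576 = \left(6 \left(-2\right) + 4\right) \left(\frac{11}{6 + 10} + 79\right) - 38576 = \left(-12 + 4\right) \left(\frac{11}{16} + 79\right) - 38576 = - 8 \left(11 \cdot \frac{1}{16} + 79\right) - 38576 = - 8 \left(\frac{11}{16} + 79\right) - 38576 = \left(-8\right) \frac{1275}{16} - 38576 = - \frac{1275}{2} - 38576 = - \frac{78427}{2}$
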